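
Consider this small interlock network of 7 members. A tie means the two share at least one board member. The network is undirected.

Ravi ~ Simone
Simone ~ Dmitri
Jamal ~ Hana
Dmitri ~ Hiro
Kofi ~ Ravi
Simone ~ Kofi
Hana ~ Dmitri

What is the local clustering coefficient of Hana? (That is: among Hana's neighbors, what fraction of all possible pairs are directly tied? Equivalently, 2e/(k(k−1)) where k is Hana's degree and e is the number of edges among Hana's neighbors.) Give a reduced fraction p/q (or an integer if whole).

Hana's neighbors: Dmitri and Jamal (k = 2).
Possible neighbor pairs: C(2,2) = 1. Edges among them: none → e = 0.
Clustering(Hana) = 0/1.

0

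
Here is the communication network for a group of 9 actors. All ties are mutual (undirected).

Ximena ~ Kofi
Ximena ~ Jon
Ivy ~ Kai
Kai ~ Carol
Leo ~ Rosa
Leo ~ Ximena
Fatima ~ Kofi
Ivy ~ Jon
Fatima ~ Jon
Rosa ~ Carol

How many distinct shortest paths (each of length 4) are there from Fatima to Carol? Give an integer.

The shortest distance is 4, and the only length-4 path is Fatima–Jon–Ivy–Kai–Carol. So there is exactly 1 shortest path.

1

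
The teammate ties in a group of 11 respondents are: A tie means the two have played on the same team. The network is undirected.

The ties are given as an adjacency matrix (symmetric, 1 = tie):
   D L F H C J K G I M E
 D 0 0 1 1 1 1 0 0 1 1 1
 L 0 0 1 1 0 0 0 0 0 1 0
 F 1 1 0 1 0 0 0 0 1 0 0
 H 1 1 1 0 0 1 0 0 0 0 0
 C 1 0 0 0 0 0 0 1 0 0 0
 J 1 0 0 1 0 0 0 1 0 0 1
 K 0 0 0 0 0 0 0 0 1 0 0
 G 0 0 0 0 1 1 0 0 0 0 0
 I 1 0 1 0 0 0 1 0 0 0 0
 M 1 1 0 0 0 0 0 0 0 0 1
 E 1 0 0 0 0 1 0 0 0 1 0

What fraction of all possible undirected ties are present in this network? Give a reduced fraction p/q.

18/55

There are 18 edges and 11 nodes, so the maximum possible is C(11,2) = 55.
Density = 18/55.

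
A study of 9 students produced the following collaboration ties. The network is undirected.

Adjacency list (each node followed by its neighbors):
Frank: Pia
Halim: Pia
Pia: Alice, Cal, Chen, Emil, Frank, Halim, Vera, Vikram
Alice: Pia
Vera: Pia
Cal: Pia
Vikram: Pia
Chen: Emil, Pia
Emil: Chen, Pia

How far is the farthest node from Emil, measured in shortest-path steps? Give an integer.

2

Distances from Emil: Alice:2, Cal:2, Chen:1, Frank:2, Halim:2, Pia:1, Vera:2, Vikram:2.
The largest is 2 (to Vikram, Vera, Alice, Cal, Frank, and Halim), so the eccentricity of Emil is 2.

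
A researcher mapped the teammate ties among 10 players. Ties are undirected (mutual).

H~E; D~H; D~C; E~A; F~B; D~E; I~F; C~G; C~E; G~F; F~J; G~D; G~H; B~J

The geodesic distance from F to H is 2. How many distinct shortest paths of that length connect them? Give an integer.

The shortest distance is 2, and the only length-2 path is F–G–H. So there is exactly 1 shortest path.

1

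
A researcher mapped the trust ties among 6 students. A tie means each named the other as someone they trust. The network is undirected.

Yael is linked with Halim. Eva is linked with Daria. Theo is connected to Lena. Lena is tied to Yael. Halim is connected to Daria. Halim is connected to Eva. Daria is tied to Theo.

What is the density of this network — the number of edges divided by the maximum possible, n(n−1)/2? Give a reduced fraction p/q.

7/15

There are 7 edges and 6 nodes, so the maximum possible is C(6,2) = 15.
Density = 7/15.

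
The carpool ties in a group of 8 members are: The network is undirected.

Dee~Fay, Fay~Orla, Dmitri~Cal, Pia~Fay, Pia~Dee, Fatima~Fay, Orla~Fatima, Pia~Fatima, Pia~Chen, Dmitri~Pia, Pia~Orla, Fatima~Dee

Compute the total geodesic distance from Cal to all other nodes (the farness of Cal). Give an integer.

18

Distances from Cal: Chen:3, Dee:3, Dmitri:1, Fatima:3, Fay:3, Orla:3, Pia:2.
Sum = 3 + 3 + 1 + 3 + 3 + 3 + 2 = 18.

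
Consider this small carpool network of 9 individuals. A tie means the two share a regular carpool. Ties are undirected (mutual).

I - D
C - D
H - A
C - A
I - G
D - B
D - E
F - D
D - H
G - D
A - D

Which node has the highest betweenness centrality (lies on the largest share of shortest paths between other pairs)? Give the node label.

D

Unnormalized betweenness of each node: A:1/2, B:0, C:0, D:49/2, E:0, F:0, G:0, H:0, I:0.
D has the largest value, 49/2, making it the main broker — the node through which the most shortest paths run.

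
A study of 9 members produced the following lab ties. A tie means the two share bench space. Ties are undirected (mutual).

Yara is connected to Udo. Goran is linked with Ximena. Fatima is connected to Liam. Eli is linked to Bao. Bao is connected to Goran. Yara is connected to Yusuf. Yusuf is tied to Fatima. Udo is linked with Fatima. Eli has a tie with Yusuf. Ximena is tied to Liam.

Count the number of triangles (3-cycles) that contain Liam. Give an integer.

0

Liam's neighbors are Fatima and Ximena, but none of them are tied to each other, so no triangle contains Liam.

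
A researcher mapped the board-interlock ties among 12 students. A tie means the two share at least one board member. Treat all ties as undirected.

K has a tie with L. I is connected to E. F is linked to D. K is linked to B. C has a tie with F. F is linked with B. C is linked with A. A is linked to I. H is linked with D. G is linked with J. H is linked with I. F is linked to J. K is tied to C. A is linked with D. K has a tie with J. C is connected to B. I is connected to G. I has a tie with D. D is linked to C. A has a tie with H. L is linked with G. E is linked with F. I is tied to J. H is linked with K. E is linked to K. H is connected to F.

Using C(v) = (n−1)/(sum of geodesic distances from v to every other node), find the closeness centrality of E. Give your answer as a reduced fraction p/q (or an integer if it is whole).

11/19

Distances from E: A:2, B:2, C:2, D:2, F:1, G:2, H:2, I:1, J:2, K:1, L:2. Sum = 19.
n = 12, so closeness = 11/19.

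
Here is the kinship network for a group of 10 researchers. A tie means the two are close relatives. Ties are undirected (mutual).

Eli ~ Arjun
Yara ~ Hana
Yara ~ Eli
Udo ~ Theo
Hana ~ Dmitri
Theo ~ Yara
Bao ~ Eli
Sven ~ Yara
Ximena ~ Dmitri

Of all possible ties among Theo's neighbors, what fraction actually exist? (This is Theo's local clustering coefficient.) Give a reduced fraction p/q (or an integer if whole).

0

Theo's neighbors: Udo and Yara (k = 2).
Possible neighbor pairs: C(2,2) = 1. Edges among them: none → e = 0.
Clustering(Theo) = 0/1.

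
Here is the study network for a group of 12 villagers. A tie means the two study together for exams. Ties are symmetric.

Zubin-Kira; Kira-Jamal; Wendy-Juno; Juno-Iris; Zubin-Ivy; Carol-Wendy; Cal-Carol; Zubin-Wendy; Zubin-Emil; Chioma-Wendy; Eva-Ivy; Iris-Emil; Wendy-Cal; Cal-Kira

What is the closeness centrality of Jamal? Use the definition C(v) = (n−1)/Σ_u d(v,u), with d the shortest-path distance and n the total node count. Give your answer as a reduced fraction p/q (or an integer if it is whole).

1/3

Distances from Jamal: Cal:2, Carol:3, Chioma:4, Emil:3, Eva:4, Iris:4, Ivy:3, Juno:4, Kira:1, Wendy:3, Zubin:2. Sum = 33.
n = 12, so closeness = 11/33 = 1/3.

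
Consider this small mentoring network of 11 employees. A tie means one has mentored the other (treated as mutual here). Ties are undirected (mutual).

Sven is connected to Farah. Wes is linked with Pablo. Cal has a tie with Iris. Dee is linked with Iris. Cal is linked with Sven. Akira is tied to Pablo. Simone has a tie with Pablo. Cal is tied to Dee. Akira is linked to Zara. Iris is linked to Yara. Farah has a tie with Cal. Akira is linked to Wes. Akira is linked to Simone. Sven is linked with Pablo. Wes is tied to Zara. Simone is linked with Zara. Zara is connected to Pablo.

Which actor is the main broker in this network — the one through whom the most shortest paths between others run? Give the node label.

Sven

Unnormalized betweenness of each node: Akira:1/3, Cal:21, Dee:0, Farah:0, Iris:9, Pablo:73/3, Simone:0, Sven:25, Wes:0, Yara:0, Zara:1/3.
Sven has the largest value, 25, making it the main broker — the node through which the most shortest paths run.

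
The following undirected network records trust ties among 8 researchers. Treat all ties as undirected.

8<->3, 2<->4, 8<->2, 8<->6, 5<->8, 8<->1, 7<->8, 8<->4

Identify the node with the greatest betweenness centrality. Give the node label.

Unnormalized betweenness of each node: 1:0, 2:0, 3:0, 4:0, 5:0, 6:0, 7:0, 8:20.
8 has the largest value, 20, making it the main broker — the node through which the most shortest paths run.

8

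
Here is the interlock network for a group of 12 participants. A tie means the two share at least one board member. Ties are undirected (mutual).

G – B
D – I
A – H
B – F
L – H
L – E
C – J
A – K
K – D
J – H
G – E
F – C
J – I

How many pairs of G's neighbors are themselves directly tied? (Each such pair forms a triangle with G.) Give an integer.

G's neighbors are B and E, but none of them are tied to each other, so no triangle contains G.

0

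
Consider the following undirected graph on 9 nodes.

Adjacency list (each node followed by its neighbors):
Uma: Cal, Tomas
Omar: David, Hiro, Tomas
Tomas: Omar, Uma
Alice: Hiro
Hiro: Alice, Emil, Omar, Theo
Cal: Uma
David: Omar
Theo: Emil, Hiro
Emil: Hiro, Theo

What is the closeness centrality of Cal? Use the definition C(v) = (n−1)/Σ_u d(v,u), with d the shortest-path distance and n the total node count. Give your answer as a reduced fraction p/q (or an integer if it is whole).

Distances from Cal: Alice:5, David:4, Emil:5, Hiro:4, Omar:3, Theo:5, Tomas:2, Uma:1. Sum = 29.
n = 9, so closeness = 8/29.

8/29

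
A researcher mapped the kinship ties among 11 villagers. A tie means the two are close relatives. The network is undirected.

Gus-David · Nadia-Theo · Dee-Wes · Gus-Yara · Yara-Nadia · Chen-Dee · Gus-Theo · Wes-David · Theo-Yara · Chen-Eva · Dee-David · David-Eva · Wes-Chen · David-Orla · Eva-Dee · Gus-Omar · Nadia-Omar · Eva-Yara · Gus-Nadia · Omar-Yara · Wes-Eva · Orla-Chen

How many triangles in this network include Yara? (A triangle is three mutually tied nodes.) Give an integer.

5

Yara's neighbors: Eva, Gus, Nadia, Omar, and Theo.
Neighbor pairs that are themselves tied: Yara–Gus–Nadia; Yara–Gus–Omar; Yara–Gus–Theo; Yara–Nadia–Omar; Yara–Nadia–Theo. Each forms one triangle with Yara, for 5 in total.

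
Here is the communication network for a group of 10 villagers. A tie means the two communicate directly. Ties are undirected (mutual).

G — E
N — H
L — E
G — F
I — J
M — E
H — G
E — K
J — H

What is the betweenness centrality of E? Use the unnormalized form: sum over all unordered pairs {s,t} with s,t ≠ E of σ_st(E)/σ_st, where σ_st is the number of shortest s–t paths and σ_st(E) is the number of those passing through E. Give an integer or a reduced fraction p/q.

21

Pairs whose geodesics pass through E — F–L: 1; F–K: 1; F–M: 1; J–L: 1; J–K: 1; J–M: 1; L–G: 1; L–I: 1; L–N: 1; L–K: 1; L–M: 1; L–H: 1; G–K: 1; G–M: 1 … (+7 more pairs).
All other pairs contribute 0.
Summing the contributions gives betweenness(E) = 21.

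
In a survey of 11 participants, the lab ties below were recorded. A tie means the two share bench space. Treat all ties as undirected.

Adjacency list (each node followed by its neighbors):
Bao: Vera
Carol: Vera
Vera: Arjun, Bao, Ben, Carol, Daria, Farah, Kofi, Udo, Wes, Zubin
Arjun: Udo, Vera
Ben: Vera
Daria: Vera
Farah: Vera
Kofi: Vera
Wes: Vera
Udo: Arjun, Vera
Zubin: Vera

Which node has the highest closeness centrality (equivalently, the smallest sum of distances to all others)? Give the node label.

Farness (sum of distances to all others) for each node — Arjun:18, Bao:19, Ben:19, Carol:19, Daria:19, Farah:19, Kofi:19, Udo:18, Vera:10, Wes:19, Zubin:19.
The smallest farness is 10, for Vera, so Vera has the highest closeness.

Vera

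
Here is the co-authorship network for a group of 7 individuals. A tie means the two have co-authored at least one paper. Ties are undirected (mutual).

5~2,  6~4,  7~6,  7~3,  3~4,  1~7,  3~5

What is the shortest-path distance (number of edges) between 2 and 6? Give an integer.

4

One shortest route is 2 – 5 – 3 – 4 – 6, which uses 4 edges, and at distance 3 from 2 we only reach {4, 7}, which does not include 6. So d(2,6) = 4.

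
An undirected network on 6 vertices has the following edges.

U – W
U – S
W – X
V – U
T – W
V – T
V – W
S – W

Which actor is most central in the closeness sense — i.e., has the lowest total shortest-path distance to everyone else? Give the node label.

Farness (sum of distances to all others) for each node — S:8, T:8, U:7, V:7, W:5, X:9.
The smallest farness is 5, for W, so W has the highest closeness.

W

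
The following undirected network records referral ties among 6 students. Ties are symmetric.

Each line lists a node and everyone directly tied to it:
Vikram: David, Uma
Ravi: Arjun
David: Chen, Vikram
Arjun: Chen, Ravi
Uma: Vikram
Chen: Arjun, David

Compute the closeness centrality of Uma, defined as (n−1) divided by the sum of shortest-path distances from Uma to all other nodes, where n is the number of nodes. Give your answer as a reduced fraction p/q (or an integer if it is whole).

Distances from Uma: Arjun:4, Chen:3, David:2, Ravi:5, Vikram:1. Sum = 15.
n = 6, so closeness = 5/15 = 1/3.

1/3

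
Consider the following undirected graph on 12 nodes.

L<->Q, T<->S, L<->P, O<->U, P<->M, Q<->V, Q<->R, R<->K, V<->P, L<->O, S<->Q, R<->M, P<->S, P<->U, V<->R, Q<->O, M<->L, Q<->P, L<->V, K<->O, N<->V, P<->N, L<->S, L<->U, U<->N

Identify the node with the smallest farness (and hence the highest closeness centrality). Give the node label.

Farness (sum of distances to all others) for each node — K:25, L:15, M:20, N:21, O:19, P:16, Q:16, R:20, S:19, T:29, U:20, V:18.
The smallest farness is 15, for L, so L has the highest closeness.

L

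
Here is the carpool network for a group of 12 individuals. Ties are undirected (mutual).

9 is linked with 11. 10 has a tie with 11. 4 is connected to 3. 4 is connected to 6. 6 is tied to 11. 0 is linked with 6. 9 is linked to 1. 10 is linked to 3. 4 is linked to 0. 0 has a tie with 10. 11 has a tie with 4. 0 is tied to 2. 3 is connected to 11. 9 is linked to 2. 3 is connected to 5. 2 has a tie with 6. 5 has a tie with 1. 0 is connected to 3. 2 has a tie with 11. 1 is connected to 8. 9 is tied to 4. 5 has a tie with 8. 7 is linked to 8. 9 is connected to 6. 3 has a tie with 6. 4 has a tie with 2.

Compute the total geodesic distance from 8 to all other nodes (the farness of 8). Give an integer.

Distances from 8: 0:3, 1:1, 2:3, 3:2, 4:3, 5:1, 6:3, 7:1, 9:2, 10:3, 11:3.
Sum = 3 + 1 + 3 + 2 + 3 + 1 + 3 + 1 + 2 + 3 + 3 = 25.

25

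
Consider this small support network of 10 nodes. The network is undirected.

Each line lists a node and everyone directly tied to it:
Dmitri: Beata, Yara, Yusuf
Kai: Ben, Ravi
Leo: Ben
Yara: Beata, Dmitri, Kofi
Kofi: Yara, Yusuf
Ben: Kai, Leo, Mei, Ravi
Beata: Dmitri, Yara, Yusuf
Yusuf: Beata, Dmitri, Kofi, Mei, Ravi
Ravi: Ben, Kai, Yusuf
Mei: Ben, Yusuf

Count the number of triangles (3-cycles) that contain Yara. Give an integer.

1

Yara's neighbors: Beata, Dmitri, and Kofi.
Neighbor pairs that are themselves tied: Yara–Beata–Dmitri. Each forms one triangle with Yara, for 1 in total.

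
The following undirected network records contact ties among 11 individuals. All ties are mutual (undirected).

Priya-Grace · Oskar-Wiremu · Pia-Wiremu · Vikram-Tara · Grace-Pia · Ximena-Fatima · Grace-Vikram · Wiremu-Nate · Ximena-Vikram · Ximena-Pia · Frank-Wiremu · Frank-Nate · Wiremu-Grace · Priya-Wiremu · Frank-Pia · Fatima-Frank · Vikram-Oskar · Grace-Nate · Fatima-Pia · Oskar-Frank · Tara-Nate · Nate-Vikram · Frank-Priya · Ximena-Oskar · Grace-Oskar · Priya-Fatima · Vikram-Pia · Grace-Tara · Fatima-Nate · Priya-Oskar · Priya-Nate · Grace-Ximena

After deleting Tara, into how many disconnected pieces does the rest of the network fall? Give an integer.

1

Tara's neighbors (Grace, Nate, and Vikram) remain reachable from one another through other ties, so the rest of the network stays in one piece.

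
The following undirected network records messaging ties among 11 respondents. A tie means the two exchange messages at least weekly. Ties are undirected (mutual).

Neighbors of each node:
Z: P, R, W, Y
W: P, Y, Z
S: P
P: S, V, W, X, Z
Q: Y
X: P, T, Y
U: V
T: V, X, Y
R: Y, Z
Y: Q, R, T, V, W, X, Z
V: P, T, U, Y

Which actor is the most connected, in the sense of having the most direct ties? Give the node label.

Y

Degrees — P:5, Q:1, R:2, S:1, T:3, U:1, V:4, W:3, X:3, Y:7, Z:4.
The maximum is 7, attained only by Y.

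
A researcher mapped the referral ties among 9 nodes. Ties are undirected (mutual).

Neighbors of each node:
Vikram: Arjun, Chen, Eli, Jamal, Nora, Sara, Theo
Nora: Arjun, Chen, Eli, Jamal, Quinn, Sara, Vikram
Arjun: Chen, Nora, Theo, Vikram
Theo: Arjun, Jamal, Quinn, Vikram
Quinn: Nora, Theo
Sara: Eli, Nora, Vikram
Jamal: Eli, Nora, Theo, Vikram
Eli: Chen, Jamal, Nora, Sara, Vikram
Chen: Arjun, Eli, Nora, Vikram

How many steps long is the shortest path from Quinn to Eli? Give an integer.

2

One shortest route is Quinn – Nora – Eli, which uses 2 edges, and Quinn and Eli are not directly tied, so nothing shorter exists. So d(Quinn,Eli) = 2.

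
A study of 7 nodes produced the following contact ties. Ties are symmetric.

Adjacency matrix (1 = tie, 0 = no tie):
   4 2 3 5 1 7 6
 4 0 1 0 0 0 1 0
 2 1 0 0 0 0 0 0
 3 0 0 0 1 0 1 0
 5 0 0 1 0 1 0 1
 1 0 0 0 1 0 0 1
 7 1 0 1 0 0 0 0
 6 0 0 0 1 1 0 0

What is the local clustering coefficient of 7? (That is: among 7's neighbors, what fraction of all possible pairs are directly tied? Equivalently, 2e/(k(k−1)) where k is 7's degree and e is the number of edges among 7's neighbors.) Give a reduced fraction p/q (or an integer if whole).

0

7's neighbors: 3 and 4 (k = 2).
Possible neighbor pairs: C(2,2) = 1. Edges among them: none → e = 0.
Clustering(7) = 0/1.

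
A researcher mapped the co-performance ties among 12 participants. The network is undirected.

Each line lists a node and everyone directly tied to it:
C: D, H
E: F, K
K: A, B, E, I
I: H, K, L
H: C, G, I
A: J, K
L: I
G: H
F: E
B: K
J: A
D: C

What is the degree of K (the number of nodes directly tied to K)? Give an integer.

K is directly tied to A, B, E, and I. That is 4 neighbors, so the degree of K is 4.

4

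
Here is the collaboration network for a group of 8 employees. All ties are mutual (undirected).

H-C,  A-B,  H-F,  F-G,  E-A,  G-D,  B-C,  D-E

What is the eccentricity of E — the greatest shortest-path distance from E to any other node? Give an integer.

Distances from E: A:1, B:2, C:3, D:1, F:3, G:2, H:4.
The largest is 4 (to H), so the eccentricity of E is 4.

4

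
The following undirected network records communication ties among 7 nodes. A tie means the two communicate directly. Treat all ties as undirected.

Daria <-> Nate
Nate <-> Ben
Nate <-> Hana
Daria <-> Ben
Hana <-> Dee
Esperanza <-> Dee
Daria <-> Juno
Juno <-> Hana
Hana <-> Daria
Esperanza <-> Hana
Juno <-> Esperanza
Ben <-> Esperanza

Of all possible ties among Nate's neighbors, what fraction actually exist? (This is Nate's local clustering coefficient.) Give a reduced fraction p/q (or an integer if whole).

2/3

Nate's neighbors: Ben, Daria, and Hana (k = 3).
Possible neighbor pairs: C(3,2) = 3. Edges among them: Ben–Daria, Daria–Hana → e = 2.
Clustering(Nate) = 2/3.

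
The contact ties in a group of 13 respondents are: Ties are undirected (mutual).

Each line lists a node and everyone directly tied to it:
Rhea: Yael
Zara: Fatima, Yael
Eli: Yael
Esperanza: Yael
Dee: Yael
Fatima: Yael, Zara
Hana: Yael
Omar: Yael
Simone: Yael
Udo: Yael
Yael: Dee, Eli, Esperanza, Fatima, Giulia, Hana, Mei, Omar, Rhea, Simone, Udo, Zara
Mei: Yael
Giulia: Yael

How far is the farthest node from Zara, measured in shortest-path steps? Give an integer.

2

Distances from Zara: Dee:2, Eli:2, Esperanza:2, Fatima:1, Giulia:2, Hana:2, Mei:2, Omar:2, Rhea:2, Simone:2, Udo:2, Yael:1.
The largest is 2 (to Mei, Esperanza, Udo, Dee, Eli, Omar, Giulia, Rhea, Simone, and Hana), so the eccentricity of Zara is 2.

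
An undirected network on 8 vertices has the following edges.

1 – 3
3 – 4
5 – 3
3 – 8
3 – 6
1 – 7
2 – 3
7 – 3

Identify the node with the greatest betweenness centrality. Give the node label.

3

Unnormalized betweenness of each node: 1:0, 2:0, 3:20, 4:0, 5:0, 6:0, 7:0, 8:0.
3 has the largest value, 20, making it the main broker — the node through which the most shortest paths run.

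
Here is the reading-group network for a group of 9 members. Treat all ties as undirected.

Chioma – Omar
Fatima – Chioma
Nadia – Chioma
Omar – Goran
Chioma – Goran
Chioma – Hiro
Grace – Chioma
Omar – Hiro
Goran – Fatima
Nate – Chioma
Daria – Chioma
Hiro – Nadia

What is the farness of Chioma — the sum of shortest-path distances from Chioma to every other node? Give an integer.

8

Distances from Chioma: Daria:1, Fatima:1, Goran:1, Grace:1, Hiro:1, Nadia:1, Nate:1, Omar:1.
Sum = 1 + 1 + 1 + 1 + 1 + 1 + 1 + 1 = 8.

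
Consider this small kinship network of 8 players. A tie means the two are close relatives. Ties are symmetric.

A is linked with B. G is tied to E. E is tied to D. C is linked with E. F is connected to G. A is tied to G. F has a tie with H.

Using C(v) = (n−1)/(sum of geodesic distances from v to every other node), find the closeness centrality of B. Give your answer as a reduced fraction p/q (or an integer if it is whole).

Distances from B: A:1, C:4, D:4, E:3, F:3, G:2, H:4. Sum = 21.
n = 8, so closeness = 7/21 = 1/3.

1/3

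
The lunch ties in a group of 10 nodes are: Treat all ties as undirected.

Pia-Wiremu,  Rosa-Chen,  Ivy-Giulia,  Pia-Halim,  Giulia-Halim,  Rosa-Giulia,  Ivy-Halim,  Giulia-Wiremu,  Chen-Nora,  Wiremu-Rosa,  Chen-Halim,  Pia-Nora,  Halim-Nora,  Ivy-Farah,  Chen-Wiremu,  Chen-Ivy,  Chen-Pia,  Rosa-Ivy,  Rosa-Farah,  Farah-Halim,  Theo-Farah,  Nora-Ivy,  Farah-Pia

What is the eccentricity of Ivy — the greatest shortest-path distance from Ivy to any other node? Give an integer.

2

Distances from Ivy: Chen:1, Farah:1, Giulia:1, Halim:1, Nora:1, Pia:2, Rosa:1, Theo:2, Wiremu:2.
The largest is 2 (to Pia, Theo, and Wiremu), so the eccentricity of Ivy is 2.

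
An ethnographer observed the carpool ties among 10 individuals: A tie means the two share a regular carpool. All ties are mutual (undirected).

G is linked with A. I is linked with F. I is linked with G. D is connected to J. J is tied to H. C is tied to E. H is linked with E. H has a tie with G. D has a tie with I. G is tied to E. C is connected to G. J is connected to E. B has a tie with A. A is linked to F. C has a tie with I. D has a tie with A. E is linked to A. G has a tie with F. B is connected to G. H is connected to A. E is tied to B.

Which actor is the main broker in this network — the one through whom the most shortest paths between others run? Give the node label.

G

Unnormalized betweenness of each node: A:16/3, B:0, C:1/2, D:2, E:5, F:1/3, G:7, H:7/6, I:8/3, J:1.
G has the largest value, 7, making it the main broker — the node through which the most shortest paths run.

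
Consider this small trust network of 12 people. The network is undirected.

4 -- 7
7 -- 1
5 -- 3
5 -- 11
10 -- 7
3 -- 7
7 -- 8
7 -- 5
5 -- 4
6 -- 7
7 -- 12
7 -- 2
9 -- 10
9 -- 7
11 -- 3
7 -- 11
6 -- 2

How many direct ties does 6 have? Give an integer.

2

6 is directly tied to 2 and 7. That is 2 neighbors, so the degree of 6 is 2.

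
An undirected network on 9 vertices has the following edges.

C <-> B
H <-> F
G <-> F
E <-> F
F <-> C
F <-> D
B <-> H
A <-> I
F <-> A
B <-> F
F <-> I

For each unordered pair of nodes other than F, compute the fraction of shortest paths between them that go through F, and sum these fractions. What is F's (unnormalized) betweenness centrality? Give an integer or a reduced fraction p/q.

Pairs whose geodesics pass through F — E–D: 1; E–C: 1; E–A: 1; E–I: 1; E–B: 1; E–H: 1; E–G: 1; D–C: 1; D–A: 1; D–I: 1; D–B: 1; D–H: 1; D–G: 1; C–A: 1 … (+11 more pairs).
All other pairs contribute 0.
Summing the contributions gives betweenness(F) = 49/2.

49/2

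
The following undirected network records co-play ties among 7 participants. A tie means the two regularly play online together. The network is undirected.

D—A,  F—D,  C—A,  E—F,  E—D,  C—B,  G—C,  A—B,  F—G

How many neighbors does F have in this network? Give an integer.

F is directly tied to D, E, and G. That is 3 neighbors, so the degree of F is 3.

3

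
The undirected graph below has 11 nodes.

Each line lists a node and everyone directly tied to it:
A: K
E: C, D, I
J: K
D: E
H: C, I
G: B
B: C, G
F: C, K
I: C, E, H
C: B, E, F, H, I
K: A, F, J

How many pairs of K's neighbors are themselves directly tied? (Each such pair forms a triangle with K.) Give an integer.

K's neighbors are A, F, and J, but none of them are tied to each other, so no triangle contains K.

0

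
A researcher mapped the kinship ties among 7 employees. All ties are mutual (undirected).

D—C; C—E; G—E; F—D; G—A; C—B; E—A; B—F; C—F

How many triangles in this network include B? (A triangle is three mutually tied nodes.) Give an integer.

B's neighbors: C and F.
Neighbor pairs that are themselves tied: B–C–F. Each forms one triangle with B, for 1 in total.

1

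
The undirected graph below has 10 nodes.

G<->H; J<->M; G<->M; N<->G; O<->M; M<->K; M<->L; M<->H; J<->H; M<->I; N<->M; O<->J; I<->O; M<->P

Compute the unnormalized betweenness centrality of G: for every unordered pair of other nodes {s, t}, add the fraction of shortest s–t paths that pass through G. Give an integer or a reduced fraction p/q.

Pairs whose geodesics pass through G — N–H: 1/2.
All other pairs contribute 0.
Summing the contributions gives betweenness(G) = 1/2.

1/2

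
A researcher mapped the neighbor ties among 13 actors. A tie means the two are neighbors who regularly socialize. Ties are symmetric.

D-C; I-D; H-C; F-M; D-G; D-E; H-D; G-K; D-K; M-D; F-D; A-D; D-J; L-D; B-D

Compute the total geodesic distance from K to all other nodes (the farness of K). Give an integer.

Distances from K: A:2, B:2, C:2, D:1, E:2, F:2, G:1, H:2, I:2, J:2, L:2, M:2.
Sum = 2 + 2 + 2 + 1 + 2 + 2 + 1 + 2 + 2 + 2 + 2 + 2 = 22.

22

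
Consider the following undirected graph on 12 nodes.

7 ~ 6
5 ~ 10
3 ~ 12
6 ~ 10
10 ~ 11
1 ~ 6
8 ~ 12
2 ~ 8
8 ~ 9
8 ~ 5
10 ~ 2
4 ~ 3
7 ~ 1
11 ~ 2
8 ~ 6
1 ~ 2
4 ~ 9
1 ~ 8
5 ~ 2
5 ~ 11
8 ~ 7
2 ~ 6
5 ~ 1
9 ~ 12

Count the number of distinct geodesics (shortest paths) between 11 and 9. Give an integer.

The shortest distance is 3. The length-3 paths are: 11–2–8–9; 11–5–8–9.
That gives 2 distinct shortest paths.

2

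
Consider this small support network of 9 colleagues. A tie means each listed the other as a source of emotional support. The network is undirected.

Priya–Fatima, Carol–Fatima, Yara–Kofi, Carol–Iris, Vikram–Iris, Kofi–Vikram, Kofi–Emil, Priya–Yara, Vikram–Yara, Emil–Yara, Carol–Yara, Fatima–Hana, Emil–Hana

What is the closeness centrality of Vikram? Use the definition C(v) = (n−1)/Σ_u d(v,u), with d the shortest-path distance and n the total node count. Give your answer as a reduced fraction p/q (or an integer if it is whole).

Distances from Vikram: Carol:2, Emil:2, Fatima:3, Hana:3, Iris:1, Kofi:1, Priya:2, Yara:1. Sum = 15.
n = 9, so closeness = 8/15.

8/15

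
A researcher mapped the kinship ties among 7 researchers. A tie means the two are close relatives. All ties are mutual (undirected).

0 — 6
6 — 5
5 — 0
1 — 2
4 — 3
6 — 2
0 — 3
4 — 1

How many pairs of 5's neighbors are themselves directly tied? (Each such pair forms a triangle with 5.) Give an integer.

1

5's neighbors: 0 and 6.
Neighbor pairs that are themselves tied: 5–0–6. Each forms one triangle with 5, for 1 in total.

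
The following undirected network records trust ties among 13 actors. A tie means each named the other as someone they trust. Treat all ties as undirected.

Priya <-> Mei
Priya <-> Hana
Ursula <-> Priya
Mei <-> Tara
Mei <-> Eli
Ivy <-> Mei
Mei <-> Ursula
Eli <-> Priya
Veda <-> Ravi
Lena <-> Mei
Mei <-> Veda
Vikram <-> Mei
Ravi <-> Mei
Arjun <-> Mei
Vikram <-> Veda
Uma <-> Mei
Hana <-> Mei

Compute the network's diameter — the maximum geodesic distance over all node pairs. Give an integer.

Eccentricity of each node (its greatest distance to any other): Arjun:2, Eli:2, Hana:2, Ivy:2, Lena:2, Mei:1, Priya:2, Ravi:2, Tara:2, Uma:2, Ursula:2, Veda:2, Vikram:2.
The maximum eccentricity is 2, realized for instance by the pair Tara–Vikram via Tara – Mei – Vikram. So the diameter is 2.

2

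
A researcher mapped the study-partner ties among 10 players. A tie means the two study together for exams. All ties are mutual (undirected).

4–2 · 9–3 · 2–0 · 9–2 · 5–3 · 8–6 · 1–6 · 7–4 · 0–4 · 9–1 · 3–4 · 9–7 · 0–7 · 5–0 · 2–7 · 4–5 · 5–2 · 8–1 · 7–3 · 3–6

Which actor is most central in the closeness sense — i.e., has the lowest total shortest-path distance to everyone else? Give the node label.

3

Farness (sum of distances to all others) for each node — 0:18, 1:18, 2:15, 3:13, 4:15, 5:16, 6:17, 7:14, 8:22, 9:14.
The smallest farness is 13, for 3, so 3 has the highest closeness.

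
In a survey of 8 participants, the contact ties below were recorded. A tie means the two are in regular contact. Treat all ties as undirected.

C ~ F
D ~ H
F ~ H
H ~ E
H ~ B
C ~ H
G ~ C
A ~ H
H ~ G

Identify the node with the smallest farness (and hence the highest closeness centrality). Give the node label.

Farness (sum of distances to all others) for each node — A:13, B:13, C:11, D:13, E:13, F:12, G:12, H:7.
The smallest farness is 7, for H, so H has the highest closeness.

H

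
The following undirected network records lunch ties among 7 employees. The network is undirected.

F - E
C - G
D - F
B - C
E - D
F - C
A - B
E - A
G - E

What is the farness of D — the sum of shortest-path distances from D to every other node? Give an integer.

Distances from D: A:2, B:3, C:2, E:1, F:1, G:2.
Sum = 2 + 3 + 2 + 1 + 1 + 2 = 11.

11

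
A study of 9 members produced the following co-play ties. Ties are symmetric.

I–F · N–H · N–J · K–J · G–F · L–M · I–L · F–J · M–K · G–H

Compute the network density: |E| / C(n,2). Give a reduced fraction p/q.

There are 10 edges and 9 nodes, so the maximum possible is C(9,2) = 36.
Density = 10/36 = 5/18.

5/18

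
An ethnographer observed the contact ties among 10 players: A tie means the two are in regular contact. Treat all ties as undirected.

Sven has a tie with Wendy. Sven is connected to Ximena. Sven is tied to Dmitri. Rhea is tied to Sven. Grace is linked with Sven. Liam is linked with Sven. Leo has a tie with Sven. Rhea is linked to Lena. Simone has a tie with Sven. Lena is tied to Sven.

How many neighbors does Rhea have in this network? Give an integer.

Rhea is directly tied to Lena and Sven. That is 2 neighbors, so the degree of Rhea is 2.

2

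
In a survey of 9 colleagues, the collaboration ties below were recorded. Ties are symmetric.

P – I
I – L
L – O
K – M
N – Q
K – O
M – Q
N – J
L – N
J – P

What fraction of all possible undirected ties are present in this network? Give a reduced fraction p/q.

There are 10 edges and 9 nodes, so the maximum possible is C(9,2) = 36.
Density = 10/36 = 5/18.

5/18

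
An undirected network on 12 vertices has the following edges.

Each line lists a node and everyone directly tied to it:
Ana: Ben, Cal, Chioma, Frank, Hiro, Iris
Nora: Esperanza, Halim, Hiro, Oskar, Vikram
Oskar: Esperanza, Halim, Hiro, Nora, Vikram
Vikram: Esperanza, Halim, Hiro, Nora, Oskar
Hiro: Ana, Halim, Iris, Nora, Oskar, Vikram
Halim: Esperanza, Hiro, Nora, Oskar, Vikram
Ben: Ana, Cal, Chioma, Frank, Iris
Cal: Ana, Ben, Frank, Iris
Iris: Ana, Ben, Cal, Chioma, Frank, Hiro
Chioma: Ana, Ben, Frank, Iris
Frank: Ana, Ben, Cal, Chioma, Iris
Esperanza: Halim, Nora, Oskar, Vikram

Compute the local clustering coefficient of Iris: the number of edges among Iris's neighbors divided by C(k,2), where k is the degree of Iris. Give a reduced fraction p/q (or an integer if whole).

2/3

Iris's neighbors: Ana, Ben, Cal, Chioma, Frank, and Hiro (k = 6).
Possible neighbor pairs: C(6,2) = 15. Edges among them: Ana–Ben, Ana–Cal, Ana–Chioma, Ana–Frank, Ana–Hiro, Ben–Cal, Ben–Chioma, Ben–Frank, Cal–Frank, Chioma–Frank → e = 10.
Clustering(Iris) = 10/15 = 2/3.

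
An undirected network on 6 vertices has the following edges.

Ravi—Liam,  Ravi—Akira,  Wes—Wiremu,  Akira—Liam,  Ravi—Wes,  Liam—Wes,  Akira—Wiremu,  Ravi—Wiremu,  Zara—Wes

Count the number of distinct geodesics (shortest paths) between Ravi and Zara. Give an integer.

The shortest distance is 2, and the only length-2 path is Ravi–Wes–Zara. So there is exactly 1 shortest path.

1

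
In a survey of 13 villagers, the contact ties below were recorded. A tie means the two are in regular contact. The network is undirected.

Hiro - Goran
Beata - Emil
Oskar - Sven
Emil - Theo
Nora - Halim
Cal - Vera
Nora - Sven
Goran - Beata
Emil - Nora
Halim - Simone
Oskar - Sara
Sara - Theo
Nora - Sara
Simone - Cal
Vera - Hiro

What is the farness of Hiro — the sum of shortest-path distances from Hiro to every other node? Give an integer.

40

Distances from Hiro: Beata:2, Cal:2, Emil:3, Goran:1, Halim:4, Nora:4, Oskar:6, Sara:5, Simone:3, Sven:5, Theo:4, Vera:1.
Sum = 2 + 2 + 3 + 1 + 4 + 4 + 6 + 5 + 3 + 5 + 4 + 1 = 40.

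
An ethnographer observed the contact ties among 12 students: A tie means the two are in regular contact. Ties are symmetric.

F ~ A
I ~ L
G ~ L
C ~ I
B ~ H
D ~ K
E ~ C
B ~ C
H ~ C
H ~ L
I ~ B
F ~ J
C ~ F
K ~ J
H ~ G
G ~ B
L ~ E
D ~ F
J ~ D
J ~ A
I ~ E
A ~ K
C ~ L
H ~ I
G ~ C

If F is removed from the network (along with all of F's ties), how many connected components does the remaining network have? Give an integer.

2

Without F, the remaining ties split the others into: {A, D, J, K}; {B, C, E, G, H, I, L}.
That's 2 separate components.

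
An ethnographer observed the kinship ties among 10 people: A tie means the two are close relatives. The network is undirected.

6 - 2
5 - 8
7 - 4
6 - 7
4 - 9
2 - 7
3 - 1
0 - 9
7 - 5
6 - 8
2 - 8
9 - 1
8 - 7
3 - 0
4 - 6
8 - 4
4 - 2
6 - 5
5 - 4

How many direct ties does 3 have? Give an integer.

2

3 is directly tied to 0 and 1. That is 2 neighbors, so the degree of 3 is 2.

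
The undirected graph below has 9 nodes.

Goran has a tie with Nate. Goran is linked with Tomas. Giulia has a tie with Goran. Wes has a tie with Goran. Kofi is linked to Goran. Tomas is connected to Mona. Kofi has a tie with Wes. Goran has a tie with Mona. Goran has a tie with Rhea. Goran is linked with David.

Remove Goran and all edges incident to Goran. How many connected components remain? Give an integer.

Without Goran, the remaining ties split the others into: {Kofi, Wes}; {David}; {Mona, Tomas}; {Rhea}; {Nate}; {Giulia}.
That's 6 separate components.

6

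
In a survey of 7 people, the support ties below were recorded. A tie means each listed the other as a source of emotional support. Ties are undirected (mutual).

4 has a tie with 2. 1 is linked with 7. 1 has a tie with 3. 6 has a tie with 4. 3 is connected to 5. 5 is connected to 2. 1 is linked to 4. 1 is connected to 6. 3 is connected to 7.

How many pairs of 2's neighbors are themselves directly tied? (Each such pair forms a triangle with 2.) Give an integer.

0

2's neighbors are 4 and 5, but none of them are tied to each other, so no triangle contains 2.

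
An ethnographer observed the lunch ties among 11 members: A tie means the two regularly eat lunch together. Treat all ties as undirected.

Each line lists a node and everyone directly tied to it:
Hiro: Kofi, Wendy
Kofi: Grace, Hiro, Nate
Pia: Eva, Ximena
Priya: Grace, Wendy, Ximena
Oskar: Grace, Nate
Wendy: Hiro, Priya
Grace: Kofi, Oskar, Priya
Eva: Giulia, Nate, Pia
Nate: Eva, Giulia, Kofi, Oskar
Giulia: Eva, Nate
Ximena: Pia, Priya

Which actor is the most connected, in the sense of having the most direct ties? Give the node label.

Degrees — Eva:3, Giulia:2, Grace:3, Hiro:2, Kofi:3, Nate:4, Oskar:2, Pia:2, Priya:3, Wendy:2, Ximena:2.
The maximum is 4, attained only by Nate.

Nate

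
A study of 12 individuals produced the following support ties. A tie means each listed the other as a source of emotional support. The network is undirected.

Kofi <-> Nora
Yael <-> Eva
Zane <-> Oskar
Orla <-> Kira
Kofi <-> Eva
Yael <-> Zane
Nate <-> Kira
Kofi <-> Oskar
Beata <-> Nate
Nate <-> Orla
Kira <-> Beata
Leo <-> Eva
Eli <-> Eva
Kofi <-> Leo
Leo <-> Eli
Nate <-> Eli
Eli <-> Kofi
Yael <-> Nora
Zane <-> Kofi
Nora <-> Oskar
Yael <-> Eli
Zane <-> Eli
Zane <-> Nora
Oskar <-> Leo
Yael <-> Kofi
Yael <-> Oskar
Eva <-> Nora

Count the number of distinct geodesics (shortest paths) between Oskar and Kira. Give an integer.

The shortest distance is 4. The length-4 paths are: Oskar–Yael–Eli–Nate–Kira; Oskar–Zane–Eli–Nate–Kira; Oskar–Kofi–Eli–Nate–Kira; Oskar–Leo–Eli–Nate–Kira.
That gives 4 distinct shortest paths.

4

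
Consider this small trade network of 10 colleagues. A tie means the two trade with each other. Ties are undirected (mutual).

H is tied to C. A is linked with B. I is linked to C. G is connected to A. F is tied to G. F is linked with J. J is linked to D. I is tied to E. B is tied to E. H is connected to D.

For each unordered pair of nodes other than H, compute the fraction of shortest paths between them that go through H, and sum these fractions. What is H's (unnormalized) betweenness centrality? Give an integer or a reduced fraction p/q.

Pairs whose geodesics pass through H — D–B: 1/2; D–E: 1; D–I: 1; D–C: 1; J–E: 1/2; J–I: 1; J–C: 1; F–I: 1/2; F–C: 1; G–C: 1/2.
All other pairs contribute 0.
Summing the contributions gives betweenness(H) = 8.

8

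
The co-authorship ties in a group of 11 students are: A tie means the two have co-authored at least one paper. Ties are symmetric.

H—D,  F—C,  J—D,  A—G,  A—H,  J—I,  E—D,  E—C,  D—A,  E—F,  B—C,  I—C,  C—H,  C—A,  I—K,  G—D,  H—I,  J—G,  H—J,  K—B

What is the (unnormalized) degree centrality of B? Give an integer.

2

B is directly tied to C and K. That is 2 neighbors, so the degree of B is 2.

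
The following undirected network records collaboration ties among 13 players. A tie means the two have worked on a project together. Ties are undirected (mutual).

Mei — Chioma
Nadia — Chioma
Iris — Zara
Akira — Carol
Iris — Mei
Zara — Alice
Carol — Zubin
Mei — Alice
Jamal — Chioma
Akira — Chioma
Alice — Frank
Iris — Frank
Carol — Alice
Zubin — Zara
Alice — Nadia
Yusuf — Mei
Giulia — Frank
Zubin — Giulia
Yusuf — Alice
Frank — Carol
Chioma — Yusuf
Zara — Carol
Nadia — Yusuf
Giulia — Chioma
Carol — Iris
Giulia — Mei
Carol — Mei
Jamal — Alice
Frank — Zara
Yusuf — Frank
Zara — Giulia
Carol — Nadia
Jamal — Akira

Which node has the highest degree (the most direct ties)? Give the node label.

Degrees — Akira:3, Alice:7, Carol:8, Chioma:6, Frank:6, Giulia:5, Iris:4, Jamal:3, Mei:6, Nadia:4, Yusuf:5, Zara:6, Zubin:3.
The maximum is 8, attained only by Carol.

Carol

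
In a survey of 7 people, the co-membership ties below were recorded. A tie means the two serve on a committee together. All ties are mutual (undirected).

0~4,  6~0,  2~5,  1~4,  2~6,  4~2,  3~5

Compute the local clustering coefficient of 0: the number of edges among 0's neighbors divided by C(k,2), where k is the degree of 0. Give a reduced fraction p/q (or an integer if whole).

0's neighbors: 4 and 6 (k = 2).
Possible neighbor pairs: C(2,2) = 1. Edges among them: none → e = 0.
Clustering(0) = 0/1.

0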